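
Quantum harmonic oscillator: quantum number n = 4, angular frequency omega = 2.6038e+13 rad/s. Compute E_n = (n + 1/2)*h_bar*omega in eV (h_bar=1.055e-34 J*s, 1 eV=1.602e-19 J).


E = (n + 1/2) * h_bar * omega
= (4 + 0.5) * 1.055e-34 * 2.6038e+13
= 4.5 * 2.7470e-21
= 1.2362e-20 J
= 0.0772 eV

0.0772


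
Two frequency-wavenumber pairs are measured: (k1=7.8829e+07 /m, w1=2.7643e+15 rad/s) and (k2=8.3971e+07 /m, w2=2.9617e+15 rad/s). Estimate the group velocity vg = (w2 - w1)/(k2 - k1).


vg = (w2 - w1) / (k2 - k1)
= (2.9617e+15 - 2.7643e+15) / (8.3971e+07 - 7.8829e+07)
= 1.9740e+14 / 5.1420e+06
= 3.8390e+07 m/s

3.8390e+07


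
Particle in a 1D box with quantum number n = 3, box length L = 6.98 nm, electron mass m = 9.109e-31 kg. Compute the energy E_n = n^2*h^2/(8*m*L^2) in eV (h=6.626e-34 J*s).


E = n^2 * h^2 / (8 * m * L^2)
= 3^2 * (6.626e-34)^2 / (8 * 9.109e-31 * (6.98e-9)^2)
= 9 * 4.3904e-67 / (8 * 9.109e-31 * 4.8720e-17)
= 1.1129e-20 J
= 0.0695 eV

0.0695


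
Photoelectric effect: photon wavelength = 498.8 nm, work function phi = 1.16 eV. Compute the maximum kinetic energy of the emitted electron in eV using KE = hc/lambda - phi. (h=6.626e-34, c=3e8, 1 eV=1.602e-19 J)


E_photon = hc / lambda
= (6.626e-34)(3e8) / (498.8e-9)
= 3.9852e-19 J
= 2.4876 eV
KE = E_photon - phi
= 2.4876 - 1.16
= 1.3276 eV

1.3276


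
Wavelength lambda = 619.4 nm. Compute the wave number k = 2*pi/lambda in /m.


k = 2 * pi / lambda
= 6.2832 / (619.4e-9)
= 6.2832 / 6.1940e-07
= 1.0144e+07 /m

1.0144e+07


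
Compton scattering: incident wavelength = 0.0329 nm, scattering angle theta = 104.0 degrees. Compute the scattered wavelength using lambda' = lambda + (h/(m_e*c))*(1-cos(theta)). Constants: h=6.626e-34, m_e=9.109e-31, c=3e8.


Compton wavelength: h/(m_e*c) = 2.4247e-12 m
d_lambda = 2.4247e-12 * (1 - cos(104.0 deg))
= 2.4247e-12 * 1.241922
= 3.0113e-12 m = 0.003011 nm
lambda' = 0.0329 + 0.003011
= 0.035911 nm

0.035911


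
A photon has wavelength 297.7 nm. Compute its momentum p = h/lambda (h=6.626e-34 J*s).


p = h / lambda
= 6.626e-34 / (297.7e-9)
= 6.626e-34 / 2.9770e-07
= 2.2257e-27 kg*m/s

2.2257e-27


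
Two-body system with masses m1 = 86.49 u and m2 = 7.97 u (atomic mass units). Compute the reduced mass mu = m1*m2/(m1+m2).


mu = m1 * m2 / (m1 + m2)
= 86.49 * 7.97 / (86.49 + 7.97)
= 689.3253 / 94.46
= 7.2975 u

7.2975


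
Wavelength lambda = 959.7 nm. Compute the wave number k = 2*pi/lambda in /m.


k = 2 * pi / lambda
= 6.2832 / (959.7e-9)
= 6.2832 / 9.5970e-07
= 6.5470e+06 /m

6.5470e+06


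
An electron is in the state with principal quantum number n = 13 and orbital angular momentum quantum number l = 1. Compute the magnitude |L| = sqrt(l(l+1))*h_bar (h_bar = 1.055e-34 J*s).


L = sqrt(l*(l+1)) * h_bar
= sqrt(1 * 2) * 1.055e-34
= sqrt(2) * 1.055e-34
= 1.4142 * 1.055e-34
= 1.4920e-34 J*s

1.4920e-34


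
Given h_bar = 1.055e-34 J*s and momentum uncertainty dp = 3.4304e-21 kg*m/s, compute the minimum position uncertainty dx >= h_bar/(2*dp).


dx = h_bar / (2 * dp)
= 1.055e-34 / (2 * 3.4304e-21)
= 1.055e-34 / 6.8608e-21
= 1.5377e-14 m

1.5377e-14


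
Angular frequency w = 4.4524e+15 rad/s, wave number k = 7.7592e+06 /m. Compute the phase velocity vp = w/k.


vp = w / k
= 4.4524e+15 / 7.7592e+06
= 5.7382e+08 m/s

5.7382e+08


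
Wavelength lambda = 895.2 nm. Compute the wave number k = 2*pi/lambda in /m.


k = 2 * pi / lambda
= 6.2832 / (895.2e-9)
= 6.2832 / 8.9520e-07
= 7.0188e+06 /m

7.0188e+06


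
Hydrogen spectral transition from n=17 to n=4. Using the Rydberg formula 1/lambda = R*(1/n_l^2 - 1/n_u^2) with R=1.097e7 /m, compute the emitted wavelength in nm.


1/lambda = R * (1/n_l^2 - 1/n_u^2)
= 1.097e7 * (1/4^2 - 1/17^2)
= 1.097e7 * (0.0625 - 0.00346)
= 1.097e7 * 0.05904
= 6.4767e+05 /m
lambda = 1 / 6.4767e+05 = 1544.0045 nm

1544.0045


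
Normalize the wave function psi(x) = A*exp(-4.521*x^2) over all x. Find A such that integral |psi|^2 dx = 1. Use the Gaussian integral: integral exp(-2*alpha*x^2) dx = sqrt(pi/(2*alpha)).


integral |psi|^2 dx = A^2 * sqrt(pi/(2*alpha)) = 1
A^2 = sqrt(2*alpha/pi)
= sqrt(2 * 4.521 / pi)
= 1.696513
A = sqrt(1.696513)
= 1.3025

1.3025


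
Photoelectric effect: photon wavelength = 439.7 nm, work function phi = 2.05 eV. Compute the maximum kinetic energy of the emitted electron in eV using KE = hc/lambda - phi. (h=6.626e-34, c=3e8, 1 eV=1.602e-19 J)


E_photon = hc / lambda
= (6.626e-34)(3e8) / (439.7e-9)
= 4.5208e-19 J
= 2.822 eV
KE = E_photon - phi
= 2.822 - 2.05
= 0.772 eV

0.772


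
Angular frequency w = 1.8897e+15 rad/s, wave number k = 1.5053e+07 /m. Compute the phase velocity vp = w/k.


vp = w / k
= 1.8897e+15 / 1.5053e+07
= 1.2554e+08 m/s

1.2554e+08


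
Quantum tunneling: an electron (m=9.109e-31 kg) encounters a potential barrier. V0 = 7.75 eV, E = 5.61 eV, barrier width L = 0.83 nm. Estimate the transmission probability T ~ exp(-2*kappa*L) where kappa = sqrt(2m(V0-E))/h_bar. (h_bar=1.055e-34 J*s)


V0 - E = 2.14 eV = 3.4283e-19 J
kappa = sqrt(2 * m * (V0-E)) / h_bar
= sqrt(2 * 9.109e-31 * 3.4283e-19) / 1.055e-34
= 7.4909e+09 /m
2*kappa*L = 2 * 7.4909e+09 * 0.83e-9
= 12.435
T = exp(-12.435) = 3.977122e-06

3.977122e-06


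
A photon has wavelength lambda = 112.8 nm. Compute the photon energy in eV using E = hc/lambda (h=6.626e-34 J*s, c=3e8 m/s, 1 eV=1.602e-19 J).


E = hc / lambda
= (6.626e-34)(3e8) / (112.8e-9)
= 1.9878e-25 / 1.1280e-07
= 1.7622e-18 J
Converting to eV: 1.7622e-18 / 1.602e-19
= 11.0002 eV

11.0002


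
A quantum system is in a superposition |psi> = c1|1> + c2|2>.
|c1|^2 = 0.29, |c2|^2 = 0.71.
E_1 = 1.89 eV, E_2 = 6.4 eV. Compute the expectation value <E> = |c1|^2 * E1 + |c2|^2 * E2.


<E> = |c1|^2 * E1 + |c2|^2 * E2
= 0.29 * 1.89 + 0.71 * 6.4
= 0.5481 + 4.544
= 5.0921 eV

5.0921


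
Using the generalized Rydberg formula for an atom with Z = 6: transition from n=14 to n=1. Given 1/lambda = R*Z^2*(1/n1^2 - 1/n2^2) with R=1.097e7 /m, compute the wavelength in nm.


1/lambda = R * Z^2 * (1/n1^2 - 1/n2^2)
= 1.097e7 * 6^2 * (1/1^2 - 1/14^2)
= 1.097e7 * 36 * (1.0 - 0.005102)
= 3.9291e+08 /m
lambda = 1 / 3.9291e+08
= 2.5451 nm

2.5451


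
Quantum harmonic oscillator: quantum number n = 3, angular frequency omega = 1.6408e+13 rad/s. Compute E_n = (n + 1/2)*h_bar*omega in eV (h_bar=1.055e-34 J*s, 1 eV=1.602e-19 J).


E = (n + 1/2) * h_bar * omega
= (3 + 0.5) * 1.055e-34 * 1.6408e+13
= 3.5 * 1.7310e-21
= 6.0587e-21 J
= 0.0378 eV

0.0378


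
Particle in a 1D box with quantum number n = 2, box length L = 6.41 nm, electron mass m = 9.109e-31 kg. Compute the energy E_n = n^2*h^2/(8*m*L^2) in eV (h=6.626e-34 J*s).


E = n^2 * h^2 / (8 * m * L^2)
= 2^2 * (6.626e-34)^2 / (8 * 9.109e-31 * (6.41e-9)^2)
= 4 * 4.3904e-67 / (8 * 9.109e-31 * 4.1088e-17)
= 5.8652e-21 J
= 0.0366 eV

0.0366


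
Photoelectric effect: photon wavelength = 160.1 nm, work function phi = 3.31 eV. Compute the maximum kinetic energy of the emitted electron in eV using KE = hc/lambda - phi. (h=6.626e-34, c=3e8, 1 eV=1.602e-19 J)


E_photon = hc / lambda
= (6.626e-34)(3e8) / (160.1e-9)
= 1.2416e-18 J
= 7.7503 eV
KE = E_photon - phi
= 7.7503 - 3.31
= 4.4403 eV

4.4403


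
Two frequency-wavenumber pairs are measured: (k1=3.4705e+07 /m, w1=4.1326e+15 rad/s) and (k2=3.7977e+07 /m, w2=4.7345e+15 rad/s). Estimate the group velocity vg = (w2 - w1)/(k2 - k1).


vg = (w2 - w1) / (k2 - k1)
= (4.7345e+15 - 4.1326e+15) / (3.7977e+07 - 3.4705e+07)
= 6.0190e+14 / 3.2720e+06
= 1.8395e+08 m/s

1.8395e+08


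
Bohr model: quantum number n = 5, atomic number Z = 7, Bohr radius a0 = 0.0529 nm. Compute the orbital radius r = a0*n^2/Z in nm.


r = a0 * n^2 / Z
= 0.0529 * 5^2 / 7
= 0.0529 * 25 / 7
= 0.1889 nm

0.1889


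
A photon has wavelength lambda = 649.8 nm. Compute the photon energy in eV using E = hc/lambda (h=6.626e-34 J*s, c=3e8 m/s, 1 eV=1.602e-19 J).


E = hc / lambda
= (6.626e-34)(3e8) / (649.8e-9)
= 1.9878e-25 / 6.4980e-07
= 3.0591e-19 J
Converting to eV: 3.0591e-19 / 1.602e-19
= 1.9095 eV

1.9095


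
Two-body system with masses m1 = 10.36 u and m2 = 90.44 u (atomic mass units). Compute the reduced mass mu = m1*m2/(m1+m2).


mu = m1 * m2 / (m1 + m2)
= 10.36 * 90.44 / (10.36 + 90.44)
= 936.9584 / 100.8
= 9.2952 u

9.2952


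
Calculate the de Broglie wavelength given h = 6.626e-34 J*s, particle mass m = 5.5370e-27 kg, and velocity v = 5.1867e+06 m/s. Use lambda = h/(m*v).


lambda = h / (m * v)
= 6.626e-34 / (5.5370e-27 * 5.1867e+06)
= 6.626e-34 / 2.8719e-20
= 2.3072e-14 m

2.3072e-14


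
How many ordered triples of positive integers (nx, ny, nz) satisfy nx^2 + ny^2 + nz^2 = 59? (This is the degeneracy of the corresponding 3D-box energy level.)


Enumerate all (nx, ny, nz) with nx^2 + ny^2 + nz^2 = 59:
(1,3,7)
(1,7,3)
(3,1,7)
(3,5,5)
(3,7,1)
(5,3,5)
(5,5,3)
(7,1,3)
(7,3,1)
Total degeneracy = 9

9


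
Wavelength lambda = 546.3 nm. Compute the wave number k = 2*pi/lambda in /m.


k = 2 * pi / lambda
= 6.2832 / (546.3e-9)
= 6.2832 / 5.4630e-07
= 1.1501e+07 /m

1.1501e+07


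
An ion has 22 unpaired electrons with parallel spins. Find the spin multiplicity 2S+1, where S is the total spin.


Total spin S = N * (1/2) = 22 * 0.5 = 11.0
Spin multiplicity = 2S + 1
= 2 * 11.0 + 1
= 23

23


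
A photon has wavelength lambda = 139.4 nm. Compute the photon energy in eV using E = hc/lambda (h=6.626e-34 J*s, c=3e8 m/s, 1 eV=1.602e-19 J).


E = hc / lambda
= (6.626e-34)(3e8) / (139.4e-9)
= 1.9878e-25 / 1.3940e-07
= 1.4260e-18 J
Converting to eV: 1.4260e-18 / 1.602e-19
= 8.9012 eV

8.9012


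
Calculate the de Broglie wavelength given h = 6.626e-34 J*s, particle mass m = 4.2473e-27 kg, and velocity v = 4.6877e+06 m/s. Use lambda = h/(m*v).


lambda = h / (m * v)
= 6.626e-34 / (4.2473e-27 * 4.6877e+06)
= 6.626e-34 / 1.9910e-20
= 3.3280e-14 m

3.3280e-14


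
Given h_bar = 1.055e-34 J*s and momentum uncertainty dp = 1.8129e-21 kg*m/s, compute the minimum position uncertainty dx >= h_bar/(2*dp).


dx = h_bar / (2 * dp)
= 1.055e-34 / (2 * 1.8129e-21)
= 1.055e-34 / 3.6258e-21
= 2.9097e-14 m

2.9097e-14


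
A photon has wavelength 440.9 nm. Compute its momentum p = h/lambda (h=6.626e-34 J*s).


p = h / lambda
= 6.626e-34 / (440.9e-9)
= 6.626e-34 / 4.4090e-07
= 1.5028e-27 kg*m/s

1.5028e-27


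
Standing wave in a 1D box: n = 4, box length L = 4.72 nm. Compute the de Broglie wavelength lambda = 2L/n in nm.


lambda = 2L / n
= 2 * 4.72 / 4
= 9.44 / 4
= 2.36 nm

2.36


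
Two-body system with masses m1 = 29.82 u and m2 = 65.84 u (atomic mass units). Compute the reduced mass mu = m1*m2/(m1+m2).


mu = m1 * m2 / (m1 + m2)
= 29.82 * 65.84 / (29.82 + 65.84)
= 1963.3488 / 95.66
= 20.5242 u

20.5242


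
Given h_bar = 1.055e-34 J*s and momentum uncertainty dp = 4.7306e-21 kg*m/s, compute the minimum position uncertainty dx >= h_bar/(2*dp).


dx = h_bar / (2 * dp)
= 1.055e-34 / (2 * 4.7306e-21)
= 1.055e-34 / 9.4612e-21
= 1.1151e-14 m

1.1151e-14


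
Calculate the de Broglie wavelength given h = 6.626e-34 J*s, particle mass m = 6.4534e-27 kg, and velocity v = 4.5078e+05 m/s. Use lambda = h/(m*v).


lambda = h / (m * v)
= 6.626e-34 / (6.4534e-27 * 4.5078e+05)
= 6.626e-34 / 2.9091e-21
= 2.2777e-13 m

2.2777e-13


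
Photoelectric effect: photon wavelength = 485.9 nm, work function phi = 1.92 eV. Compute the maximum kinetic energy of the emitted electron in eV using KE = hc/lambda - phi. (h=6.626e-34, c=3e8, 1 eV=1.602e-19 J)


E_photon = hc / lambda
= (6.626e-34)(3e8) / (485.9e-9)
= 4.0910e-19 J
= 2.5537 eV
KE = E_photon - phi
= 2.5537 - 1.92
= 0.6337 eV

0.6337


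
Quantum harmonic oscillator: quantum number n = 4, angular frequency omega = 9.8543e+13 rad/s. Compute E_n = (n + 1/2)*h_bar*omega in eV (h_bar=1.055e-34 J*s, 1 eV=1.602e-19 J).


E = (n + 1/2) * h_bar * omega
= (4 + 0.5) * 1.055e-34 * 9.8543e+13
= 4.5 * 1.0396e-20
= 4.6783e-20 J
= 0.292 eV

0.292


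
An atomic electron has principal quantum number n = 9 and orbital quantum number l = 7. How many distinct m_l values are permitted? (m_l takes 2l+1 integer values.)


m_l ranges from -l to +l in integer steps
So m_l goes from -7 to +7
Count = 2l + 1 = 2*7 + 1
= 15

15


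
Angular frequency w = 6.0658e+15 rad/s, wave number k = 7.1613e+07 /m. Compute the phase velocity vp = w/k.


vp = w / k
= 6.0658e+15 / 7.1613e+07
= 8.4702e+07 m/s

8.4702e+07


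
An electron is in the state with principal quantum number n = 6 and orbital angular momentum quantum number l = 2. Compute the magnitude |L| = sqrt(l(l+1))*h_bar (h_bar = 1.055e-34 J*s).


L = sqrt(l*(l+1)) * h_bar
= sqrt(2 * 3) * 1.055e-34
= sqrt(6) * 1.055e-34
= 2.4495 * 1.055e-34
= 2.5842e-34 J*s

2.5842e-34


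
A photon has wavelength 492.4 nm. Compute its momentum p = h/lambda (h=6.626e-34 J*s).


p = h / lambda
= 6.626e-34 / (492.4e-9)
= 6.626e-34 / 4.9240e-07
= 1.3457e-27 kg*m/s

1.3457e-27


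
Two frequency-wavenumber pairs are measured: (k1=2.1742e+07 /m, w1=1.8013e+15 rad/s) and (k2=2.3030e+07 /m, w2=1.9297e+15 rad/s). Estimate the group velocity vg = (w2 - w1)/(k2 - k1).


vg = (w2 - w1) / (k2 - k1)
= (1.9297e+15 - 1.8013e+15) / (2.3030e+07 - 2.1742e+07)
= 1.2840e+14 / 1.2880e+06
= 9.9689e+07 m/s

9.9689e+07


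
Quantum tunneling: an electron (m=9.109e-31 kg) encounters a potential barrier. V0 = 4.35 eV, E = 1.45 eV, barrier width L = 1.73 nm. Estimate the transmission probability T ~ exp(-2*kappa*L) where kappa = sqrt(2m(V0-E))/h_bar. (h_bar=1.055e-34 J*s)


V0 - E = 2.9 eV = 4.6458e-19 J
kappa = sqrt(2 * m * (V0-E)) / h_bar
= sqrt(2 * 9.109e-31 * 4.6458e-19) / 1.055e-34
= 8.7202e+09 /m
2*kappa*L = 2 * 8.7202e+09 * 1.73e-9
= 30.172
T = exp(-30.172) = 7.878845e-14

7.878845e-14


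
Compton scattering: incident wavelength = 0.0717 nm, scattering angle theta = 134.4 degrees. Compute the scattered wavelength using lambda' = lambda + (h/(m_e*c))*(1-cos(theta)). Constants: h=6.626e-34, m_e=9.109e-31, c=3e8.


Compton wavelength: h/(m_e*c) = 2.4247e-12 m
d_lambda = 2.4247e-12 * (1 - cos(134.4 deg))
= 2.4247e-12 * 1.699663
= 4.1212e-12 m = 0.004121 nm
lambda' = 0.0717 + 0.004121
= 0.075821 nm

0.075821


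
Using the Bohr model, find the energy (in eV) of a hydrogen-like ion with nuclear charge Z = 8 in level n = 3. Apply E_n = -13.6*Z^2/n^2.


E_n = -13.6 * Z^2 / n^2
= -13.6 * 8^2 / 3^2
= -13.6 * 64 / 9
= -96.7111 eV

-96.7111


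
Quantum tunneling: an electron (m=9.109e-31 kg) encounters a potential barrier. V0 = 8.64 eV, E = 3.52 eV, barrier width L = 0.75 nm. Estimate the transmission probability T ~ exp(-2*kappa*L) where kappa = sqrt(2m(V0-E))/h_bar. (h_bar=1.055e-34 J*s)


V0 - E = 5.12 eV = 8.2022e-19 J
kappa = sqrt(2 * m * (V0-E)) / h_bar
= sqrt(2 * 9.109e-31 * 8.2022e-19) / 1.055e-34
= 1.1587e+10 /m
2*kappa*L = 2 * 1.1587e+10 * 0.75e-9
= 17.3802
T = exp(-17.3802) = 2.830508e-08

2.830508e-08


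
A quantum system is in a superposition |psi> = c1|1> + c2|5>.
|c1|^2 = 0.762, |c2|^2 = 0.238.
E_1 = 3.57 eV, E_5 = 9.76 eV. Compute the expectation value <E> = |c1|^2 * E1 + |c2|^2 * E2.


<E> = |c1|^2 * E1 + |c2|^2 * E2
= 0.762 * 3.57 + 0.238 * 9.76
= 2.7203 + 2.3229
= 5.0432 eV

5.0432


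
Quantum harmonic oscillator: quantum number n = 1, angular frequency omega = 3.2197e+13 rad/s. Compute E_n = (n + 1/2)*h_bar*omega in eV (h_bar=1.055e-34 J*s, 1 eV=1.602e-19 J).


E = (n + 1/2) * h_bar * omega
= (1 + 0.5) * 1.055e-34 * 3.2197e+13
= 1.5 * 3.3968e-21
= 5.0952e-21 J
= 0.0318 eV

0.0318


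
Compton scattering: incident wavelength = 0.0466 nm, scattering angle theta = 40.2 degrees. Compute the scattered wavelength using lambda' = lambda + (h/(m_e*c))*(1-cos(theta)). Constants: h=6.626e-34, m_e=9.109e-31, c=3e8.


Compton wavelength: h/(m_e*c) = 2.4247e-12 m
d_lambda = 2.4247e-12 * (1 - cos(40.2 deg))
= 2.4247e-12 * 0.236204
= 5.7273e-13 m = 0.000573 nm
lambda' = 0.0466 + 0.000573
= 0.047173 nm

0.047173


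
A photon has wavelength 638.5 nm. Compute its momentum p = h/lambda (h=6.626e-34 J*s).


p = h / lambda
= 6.626e-34 / (638.5e-9)
= 6.626e-34 / 6.3850e-07
= 1.0377e-27 kg*m/s

1.0377e-27


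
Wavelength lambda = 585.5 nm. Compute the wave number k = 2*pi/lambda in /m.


k = 2 * pi / lambda
= 6.2832 / (585.5e-9)
= 6.2832 / 5.8550e-07
= 1.0731e+07 /m

1.0731e+07


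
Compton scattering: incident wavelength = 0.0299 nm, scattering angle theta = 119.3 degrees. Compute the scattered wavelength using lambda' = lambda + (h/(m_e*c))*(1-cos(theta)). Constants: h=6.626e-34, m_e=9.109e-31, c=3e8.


Compton wavelength: h/(m_e*c) = 2.4247e-12 m
d_lambda = 2.4247e-12 * (1 - cos(119.3 deg))
= 2.4247e-12 * 1.489382
= 3.6113e-12 m = 0.003611 nm
lambda' = 0.0299 + 0.003611
= 0.033511 nm

0.033511


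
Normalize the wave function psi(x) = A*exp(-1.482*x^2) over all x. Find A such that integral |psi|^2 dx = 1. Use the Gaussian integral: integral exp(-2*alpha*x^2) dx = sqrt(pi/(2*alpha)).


integral |psi|^2 dx = A^2 * sqrt(pi/(2*alpha)) = 1
A^2 = sqrt(2*alpha/pi)
= sqrt(2 * 1.482 / pi)
= 0.971324
A = sqrt(0.971324)
= 0.9856

0.9856


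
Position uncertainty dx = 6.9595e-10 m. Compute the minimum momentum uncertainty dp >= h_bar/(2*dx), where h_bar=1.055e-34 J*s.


dp = h_bar / (2 * dx)
= 1.055e-34 / (2 * 6.9595e-10)
= 1.055e-34 / 1.3919e-09
= 7.5796e-26 kg*m/s

7.5796e-26


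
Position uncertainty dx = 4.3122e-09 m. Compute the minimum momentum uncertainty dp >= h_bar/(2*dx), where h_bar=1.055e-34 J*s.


dp = h_bar / (2 * dx)
= 1.055e-34 / (2 * 4.3122e-09)
= 1.055e-34 / 8.6244e-09
= 1.2233e-26 kg*m/s

1.2233e-26


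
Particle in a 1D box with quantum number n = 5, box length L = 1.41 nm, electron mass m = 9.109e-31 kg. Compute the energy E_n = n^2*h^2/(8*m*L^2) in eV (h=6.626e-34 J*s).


E = n^2 * h^2 / (8 * m * L^2)
= 5^2 * (6.626e-34)^2 / (8 * 9.109e-31 * (1.41e-9)^2)
= 25 * 4.3904e-67 / (8 * 9.109e-31 * 1.9881e-18)
= 7.5761e-19 J
= 4.7291 eV

4.7291


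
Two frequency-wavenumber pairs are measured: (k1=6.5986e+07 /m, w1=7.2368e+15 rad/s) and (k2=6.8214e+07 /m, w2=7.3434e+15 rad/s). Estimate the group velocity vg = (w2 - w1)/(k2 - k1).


vg = (w2 - w1) / (k2 - k1)
= (7.3434e+15 - 7.2368e+15) / (6.8214e+07 - 6.5986e+07)
= 1.0660e+14 / 2.2280e+06
= 4.7846e+07 m/s

4.7846e+07


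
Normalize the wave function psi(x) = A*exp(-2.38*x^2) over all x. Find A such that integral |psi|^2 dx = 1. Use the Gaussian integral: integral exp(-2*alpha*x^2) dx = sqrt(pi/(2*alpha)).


integral |psi|^2 dx = A^2 * sqrt(pi/(2*alpha)) = 1
A^2 = sqrt(2*alpha/pi)
= sqrt(2 * 2.38 / pi)
= 1.230916
A = sqrt(1.230916)
= 1.1095

1.1095


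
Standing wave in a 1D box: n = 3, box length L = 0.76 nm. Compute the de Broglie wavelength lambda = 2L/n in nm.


lambda = 2L / n
= 2 * 0.76 / 3
= 1.52 / 3
= 0.5067 nm

0.5067


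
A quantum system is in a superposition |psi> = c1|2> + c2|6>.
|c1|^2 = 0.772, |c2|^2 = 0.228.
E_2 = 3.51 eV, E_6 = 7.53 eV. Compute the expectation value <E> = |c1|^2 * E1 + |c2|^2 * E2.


<E> = |c1|^2 * E1 + |c2|^2 * E2
= 0.772 * 3.51 + 0.228 * 7.53
= 2.7097 + 1.7168
= 4.4266 eV

4.4266


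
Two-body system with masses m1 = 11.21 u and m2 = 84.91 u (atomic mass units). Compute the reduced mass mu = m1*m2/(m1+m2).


mu = m1 * m2 / (m1 + m2)
= 11.21 * 84.91 / (11.21 + 84.91)
= 951.8411 / 96.12
= 9.9026 u

9.9026


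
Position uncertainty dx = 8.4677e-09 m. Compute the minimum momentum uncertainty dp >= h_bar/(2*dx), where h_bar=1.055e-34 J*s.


dp = h_bar / (2 * dx)
= 1.055e-34 / (2 * 8.4677e-09)
= 1.055e-34 / 1.6935e-08
= 6.2296e-27 kg*m/s

6.2296e-27


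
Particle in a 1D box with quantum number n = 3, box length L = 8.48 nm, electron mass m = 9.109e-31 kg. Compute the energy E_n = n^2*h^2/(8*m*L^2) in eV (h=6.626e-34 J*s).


E = n^2 * h^2 / (8 * m * L^2)
= 3^2 * (6.626e-34)^2 / (8 * 9.109e-31 * (8.48e-9)^2)
= 9 * 4.3904e-67 / (8 * 9.109e-31 * 7.1910e-17)
= 7.5404e-21 J
= 0.0471 eV

0.0471


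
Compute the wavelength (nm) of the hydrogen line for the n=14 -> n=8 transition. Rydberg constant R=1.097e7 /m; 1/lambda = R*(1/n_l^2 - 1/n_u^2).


1/lambda = R * (1/n_l^2 - 1/n_u^2)
= 1.097e7 * (1/8^2 - 1/14^2)
= 1.097e7 * (0.015625 - 0.005102)
= 1.097e7 * 0.010523
= 1.1544e+05 /m
lambda = 1 / 1.1544e+05 = 8662.7441 nm

8662.7441


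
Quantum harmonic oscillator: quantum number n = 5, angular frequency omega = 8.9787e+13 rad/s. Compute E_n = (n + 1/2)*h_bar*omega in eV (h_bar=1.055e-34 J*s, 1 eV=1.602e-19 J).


E = (n + 1/2) * h_bar * omega
= (5 + 0.5) * 1.055e-34 * 8.9787e+13
= 5.5 * 9.4725e-21
= 5.2099e-20 J
= 0.3252 eV

0.3252


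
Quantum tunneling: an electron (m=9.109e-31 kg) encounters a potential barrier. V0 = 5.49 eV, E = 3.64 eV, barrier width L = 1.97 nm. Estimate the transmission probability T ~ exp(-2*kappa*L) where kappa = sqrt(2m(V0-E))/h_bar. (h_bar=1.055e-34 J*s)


V0 - E = 1.85 eV = 2.9637e-19 J
kappa = sqrt(2 * m * (V0-E)) / h_bar
= sqrt(2 * 9.109e-31 * 2.9637e-19) / 1.055e-34
= 6.9649e+09 /m
2*kappa*L = 2 * 6.9649e+09 * 1.97e-9
= 27.4417
T = exp(-27.4417) = 1.208412e-12

1.208412e-12


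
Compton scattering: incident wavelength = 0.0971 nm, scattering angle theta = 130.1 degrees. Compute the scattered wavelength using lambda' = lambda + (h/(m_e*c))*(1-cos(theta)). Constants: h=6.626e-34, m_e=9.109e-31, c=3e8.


Compton wavelength: h/(m_e*c) = 2.4247e-12 m
d_lambda = 2.4247e-12 * (1 - cos(130.1 deg))
= 2.4247e-12 * 1.644124
= 3.9865e-12 m = 0.003987 nm
lambda' = 0.0971 + 0.003987
= 0.101087 nm

0.101087


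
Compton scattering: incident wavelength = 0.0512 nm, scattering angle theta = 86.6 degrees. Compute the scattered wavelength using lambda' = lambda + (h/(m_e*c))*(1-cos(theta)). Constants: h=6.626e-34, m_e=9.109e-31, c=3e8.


Compton wavelength: h/(m_e*c) = 2.4247e-12 m
d_lambda = 2.4247e-12 * (1 - cos(86.6 deg))
= 2.4247e-12 * 0.940694
= 2.2809e-12 m = 0.002281 nm
lambda' = 0.0512 + 0.002281
= 0.053481 nm

0.053481


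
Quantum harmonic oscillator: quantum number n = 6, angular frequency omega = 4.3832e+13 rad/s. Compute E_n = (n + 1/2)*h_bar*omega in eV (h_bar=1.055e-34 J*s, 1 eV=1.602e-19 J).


E = (n + 1/2) * h_bar * omega
= (6 + 0.5) * 1.055e-34 * 4.3832e+13
= 6.5 * 4.6243e-21
= 3.0058e-20 J
= 0.1876 eV

0.1876


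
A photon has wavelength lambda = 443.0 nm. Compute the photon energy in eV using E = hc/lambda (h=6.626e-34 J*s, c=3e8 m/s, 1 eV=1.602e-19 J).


E = hc / lambda
= (6.626e-34)(3e8) / (443.0e-9)
= 1.9878e-25 / 4.4300e-07
= 4.4871e-19 J
Converting to eV: 4.4871e-19 / 1.602e-19
= 2.801 eV

2.801


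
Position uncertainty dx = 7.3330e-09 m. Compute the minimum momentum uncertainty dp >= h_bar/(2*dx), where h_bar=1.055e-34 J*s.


dp = h_bar / (2 * dx)
= 1.055e-34 / (2 * 7.3330e-09)
= 1.055e-34 / 1.4666e-08
= 7.1935e-27 kg*m/s

7.1935e-27


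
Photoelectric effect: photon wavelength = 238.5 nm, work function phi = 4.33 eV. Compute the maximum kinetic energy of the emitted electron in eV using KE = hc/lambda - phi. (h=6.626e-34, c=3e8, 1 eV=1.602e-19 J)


E_photon = hc / lambda
= (6.626e-34)(3e8) / (238.5e-9)
= 8.3346e-19 J
= 5.2026 eV
KE = E_photon - phi
= 5.2026 - 4.33
= 0.8726 eV

0.8726


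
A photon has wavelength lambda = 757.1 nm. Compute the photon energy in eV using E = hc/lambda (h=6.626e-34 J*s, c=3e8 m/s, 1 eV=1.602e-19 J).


E = hc / lambda
= (6.626e-34)(3e8) / (757.1e-9)
= 1.9878e-25 / 7.5710e-07
= 2.6255e-19 J
Converting to eV: 2.6255e-19 / 1.602e-19
= 1.6389 eV

1.6389


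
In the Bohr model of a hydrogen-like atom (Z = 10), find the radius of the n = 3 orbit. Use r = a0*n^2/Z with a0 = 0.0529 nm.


r = a0 * n^2 / Z
= 0.0529 * 3^2 / 10
= 0.0529 * 9 / 10
= 0.0476 nm

0.0476


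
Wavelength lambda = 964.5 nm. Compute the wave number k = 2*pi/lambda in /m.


k = 2 * pi / lambda
= 6.2832 / (964.5e-9)
= 6.2832 / 9.6450e-07
= 6.5144e+06 /m

6.5144e+06


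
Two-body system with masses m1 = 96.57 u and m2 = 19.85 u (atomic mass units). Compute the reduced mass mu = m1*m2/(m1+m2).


mu = m1 * m2 / (m1 + m2)
= 96.57 * 19.85 / (96.57 + 19.85)
= 1916.9145 / 116.42
= 16.4655 u

16.4655


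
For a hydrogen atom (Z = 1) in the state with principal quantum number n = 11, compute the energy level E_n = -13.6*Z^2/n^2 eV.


E_n = -13.6 * Z^2 / n^2
= -13.6 * 1^2 / 11^2
= -13.6 * 1 / 121
= -0.1124 eV

-0.1124


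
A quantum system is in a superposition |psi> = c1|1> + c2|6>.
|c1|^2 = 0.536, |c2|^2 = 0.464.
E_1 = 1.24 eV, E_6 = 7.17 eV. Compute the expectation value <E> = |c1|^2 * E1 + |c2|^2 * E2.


<E> = |c1|^2 * E1 + |c2|^2 * E2
= 0.536 * 1.24 + 0.464 * 7.17
= 0.6646 + 3.3269
= 3.9915 eV

3.9915


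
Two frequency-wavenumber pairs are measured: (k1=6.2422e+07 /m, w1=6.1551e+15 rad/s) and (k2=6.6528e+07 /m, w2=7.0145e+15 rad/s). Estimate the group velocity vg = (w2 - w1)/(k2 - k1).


vg = (w2 - w1) / (k2 - k1)
= (7.0145e+15 - 6.1551e+15) / (6.6528e+07 - 6.2422e+07)
= 8.5940e+14 / 4.1060e+06
= 2.0930e+08 m/s

2.0930e+08


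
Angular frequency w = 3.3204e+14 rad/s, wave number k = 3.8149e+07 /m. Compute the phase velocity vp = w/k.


vp = w / k
= 3.3204e+14 / 3.8149e+07
= 8.7038e+06 m/s

8.7038e+06


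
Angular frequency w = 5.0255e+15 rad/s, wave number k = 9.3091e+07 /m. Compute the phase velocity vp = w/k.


vp = w / k
= 5.0255e+15 / 9.3091e+07
= 5.3985e+07 m/s

5.3985e+07


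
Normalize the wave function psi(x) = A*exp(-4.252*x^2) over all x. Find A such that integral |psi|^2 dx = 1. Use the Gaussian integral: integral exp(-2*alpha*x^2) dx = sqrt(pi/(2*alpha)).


integral |psi|^2 dx = A^2 * sqrt(pi/(2*alpha)) = 1
A^2 = sqrt(2*alpha/pi)
= sqrt(2 * 4.252 / pi)
= 1.645268
A = sqrt(1.645268)
= 1.2827

1.2827


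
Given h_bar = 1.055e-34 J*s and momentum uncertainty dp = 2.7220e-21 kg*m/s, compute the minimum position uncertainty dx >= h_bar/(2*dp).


dx = h_bar / (2 * dp)
= 1.055e-34 / (2 * 2.7220e-21)
= 1.055e-34 / 5.4440e-21
= 1.9379e-14 m

1.9379e-14


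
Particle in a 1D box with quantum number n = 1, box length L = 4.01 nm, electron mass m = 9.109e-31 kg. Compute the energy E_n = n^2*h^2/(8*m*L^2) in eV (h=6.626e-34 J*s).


E = n^2 * h^2 / (8 * m * L^2)
= 1^2 * (6.626e-34)^2 / (8 * 9.109e-31 * (4.01e-9)^2)
= 1 * 4.3904e-67 / (8 * 9.109e-31 * 1.6080e-17)
= 3.7467e-21 J
= 0.0234 eV

0.0234


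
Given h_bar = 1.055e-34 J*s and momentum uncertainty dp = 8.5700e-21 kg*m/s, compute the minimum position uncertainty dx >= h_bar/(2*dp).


dx = h_bar / (2 * dp)
= 1.055e-34 / (2 * 8.5700e-21)
= 1.055e-34 / 1.7140e-20
= 6.1552e-15 m

6.1552e-15


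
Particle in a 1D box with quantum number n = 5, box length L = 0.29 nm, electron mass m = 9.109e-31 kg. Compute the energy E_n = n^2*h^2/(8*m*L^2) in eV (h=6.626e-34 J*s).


E = n^2 * h^2 / (8 * m * L^2)
= 5^2 * (6.626e-34)^2 / (8 * 9.109e-31 * (0.29e-9)^2)
= 25 * 4.3904e-67 / (8 * 9.109e-31 * 8.4100e-20)
= 1.7910e-17 J
= 111.7953 eV

111.7953


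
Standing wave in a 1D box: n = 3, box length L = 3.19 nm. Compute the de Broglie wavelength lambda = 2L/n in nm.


lambda = 2L / n
= 2 * 3.19 / 3
= 6.38 / 3
= 2.1267 nm

2.1267


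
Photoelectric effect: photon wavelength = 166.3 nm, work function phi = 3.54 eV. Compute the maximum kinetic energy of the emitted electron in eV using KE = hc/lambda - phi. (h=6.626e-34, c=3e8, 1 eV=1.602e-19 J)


E_photon = hc / lambda
= (6.626e-34)(3e8) / (166.3e-9)
= 1.1953e-18 J
= 7.4614 eV
KE = E_photon - phi
= 7.4614 - 3.54
= 3.9214 eV

3.9214


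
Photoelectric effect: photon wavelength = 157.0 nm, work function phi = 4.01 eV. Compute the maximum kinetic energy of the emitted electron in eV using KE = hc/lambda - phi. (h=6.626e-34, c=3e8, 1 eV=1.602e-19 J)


E_photon = hc / lambda
= (6.626e-34)(3e8) / (157.0e-9)
= 1.2661e-18 J
= 7.9033 eV
KE = E_photon - phi
= 7.9033 - 4.01
= 3.8933 eV

3.8933


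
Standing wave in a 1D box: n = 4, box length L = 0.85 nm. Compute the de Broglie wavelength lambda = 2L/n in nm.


lambda = 2L / n
= 2 * 0.85 / 4
= 1.7 / 4
= 0.425 nm

0.425


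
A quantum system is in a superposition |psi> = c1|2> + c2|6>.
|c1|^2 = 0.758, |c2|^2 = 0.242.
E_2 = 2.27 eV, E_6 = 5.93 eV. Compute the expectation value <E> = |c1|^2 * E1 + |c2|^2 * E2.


<E> = |c1|^2 * E1 + |c2|^2 * E2
= 0.758 * 2.27 + 0.242 * 5.93
= 1.7207 + 1.4351
= 3.1557 eV

3.1557


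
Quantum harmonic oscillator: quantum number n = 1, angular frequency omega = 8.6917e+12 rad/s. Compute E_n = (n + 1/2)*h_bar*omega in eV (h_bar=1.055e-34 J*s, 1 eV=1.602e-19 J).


E = (n + 1/2) * h_bar * omega
= (1 + 0.5) * 1.055e-34 * 8.6917e+12
= 1.5 * 9.1697e-22
= 1.3755e-21 J
= 0.0086 eV

0.0086


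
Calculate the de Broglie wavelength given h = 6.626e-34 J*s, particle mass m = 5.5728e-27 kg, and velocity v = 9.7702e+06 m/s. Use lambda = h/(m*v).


lambda = h / (m * v)
= 6.626e-34 / (5.5728e-27 * 9.7702e+06)
= 6.626e-34 / 5.4447e-20
= 1.2170e-14 m

1.2170e-14


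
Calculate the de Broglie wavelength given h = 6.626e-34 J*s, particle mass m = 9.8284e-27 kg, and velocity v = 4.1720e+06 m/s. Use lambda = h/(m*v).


lambda = h / (m * v)
= 6.626e-34 / (9.8284e-27 * 4.1720e+06)
= 6.626e-34 / 4.1004e-20
= 1.6159e-14 m

1.6159e-14


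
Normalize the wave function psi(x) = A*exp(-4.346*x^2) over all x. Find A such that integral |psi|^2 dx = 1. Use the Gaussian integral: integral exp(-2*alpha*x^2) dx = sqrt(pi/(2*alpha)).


integral |psi|^2 dx = A^2 * sqrt(pi/(2*alpha)) = 1
A^2 = sqrt(2*alpha/pi)
= sqrt(2 * 4.346 / pi)
= 1.663355
A = sqrt(1.663355)
= 1.2897

1.2897


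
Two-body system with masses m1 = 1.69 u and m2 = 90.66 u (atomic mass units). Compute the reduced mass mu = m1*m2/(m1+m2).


mu = m1 * m2 / (m1 + m2)
= 1.69 * 90.66 / (1.69 + 90.66)
= 153.2154 / 92.35
= 1.6591 u

1.6591


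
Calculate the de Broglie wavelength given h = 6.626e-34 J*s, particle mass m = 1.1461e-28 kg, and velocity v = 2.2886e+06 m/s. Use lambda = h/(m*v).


lambda = h / (m * v)
= 6.626e-34 / (1.1461e-28 * 2.2886e+06)
= 6.626e-34 / 2.6230e-22
= 2.5261e-12 m

2.5261e-12


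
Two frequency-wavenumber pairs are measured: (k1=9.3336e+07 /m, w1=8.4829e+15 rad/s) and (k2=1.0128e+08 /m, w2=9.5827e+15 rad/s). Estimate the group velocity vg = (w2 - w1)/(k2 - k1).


vg = (w2 - w1) / (k2 - k1)
= (9.5827e+15 - 8.4829e+15) / (1.0128e+08 - 9.3336e+07)
= 1.0998e+15 / 7.9440e+06
= 1.3844e+08 m/s

1.3844e+08


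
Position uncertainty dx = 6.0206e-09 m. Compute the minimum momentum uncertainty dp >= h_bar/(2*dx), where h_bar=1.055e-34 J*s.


dp = h_bar / (2 * dx)
= 1.055e-34 / (2 * 6.0206e-09)
= 1.055e-34 / 1.2041e-08
= 8.7616e-27 kg*m/s

8.7616e-27


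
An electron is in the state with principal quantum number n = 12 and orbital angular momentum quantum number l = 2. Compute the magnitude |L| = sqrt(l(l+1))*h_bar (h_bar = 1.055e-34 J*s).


L = sqrt(l*(l+1)) * h_bar
= sqrt(2 * 3) * 1.055e-34
= sqrt(6) * 1.055e-34
= 2.4495 * 1.055e-34
= 2.5842e-34 J*s

2.5842e-34


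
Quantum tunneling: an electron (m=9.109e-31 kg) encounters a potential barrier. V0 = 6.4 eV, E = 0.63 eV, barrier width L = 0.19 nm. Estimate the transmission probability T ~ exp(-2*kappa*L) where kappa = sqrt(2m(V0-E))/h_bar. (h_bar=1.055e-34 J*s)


V0 - E = 5.77 eV = 9.2435e-19 J
kappa = sqrt(2 * m * (V0-E)) / h_bar
= sqrt(2 * 9.109e-31 * 9.2435e-19) / 1.055e-34
= 1.2300e+10 /m
2*kappa*L = 2 * 1.2300e+10 * 0.19e-9
= 4.6741
T = exp(-4.6741) = 9.333656e-03

9.333656e-03


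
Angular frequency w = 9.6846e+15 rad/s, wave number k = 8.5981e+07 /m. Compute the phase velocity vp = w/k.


vp = w / k
= 9.6846e+15 / 8.5981e+07
= 1.1264e+08 m/s

1.1264e+08


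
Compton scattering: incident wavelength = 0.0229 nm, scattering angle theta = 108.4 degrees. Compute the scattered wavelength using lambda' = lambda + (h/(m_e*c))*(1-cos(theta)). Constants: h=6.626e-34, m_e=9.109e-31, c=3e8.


Compton wavelength: h/(m_e*c) = 2.4247e-12 m
d_lambda = 2.4247e-12 * (1 - cos(108.4 deg))
= 2.4247e-12 * 1.315649
= 3.1901e-12 m = 0.00319 nm
lambda' = 0.0229 + 0.00319
= 0.02609 nm

0.02609


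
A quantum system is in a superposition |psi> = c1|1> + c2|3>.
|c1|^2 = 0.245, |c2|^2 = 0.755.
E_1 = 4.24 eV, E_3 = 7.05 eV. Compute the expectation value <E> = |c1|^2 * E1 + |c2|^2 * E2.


<E> = |c1|^2 * E1 + |c2|^2 * E2
= 0.245 * 4.24 + 0.755 * 7.05
= 1.0388 + 5.3228
= 6.3616 eV

6.3616


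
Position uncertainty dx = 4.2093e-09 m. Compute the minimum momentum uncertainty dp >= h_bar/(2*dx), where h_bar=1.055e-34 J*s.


dp = h_bar / (2 * dx)
= 1.055e-34 / (2 * 4.2093e-09)
= 1.055e-34 / 8.4186e-09
= 1.2532e-26 kg*m/s

1.2532e-26


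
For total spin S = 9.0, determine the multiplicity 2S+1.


Spin multiplicity = 2S + 1
= 2 * 9.0 + 1
= 18.0 + 1
= 19

19


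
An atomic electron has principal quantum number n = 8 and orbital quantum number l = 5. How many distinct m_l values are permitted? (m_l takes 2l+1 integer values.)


m_l ranges from -l to +l in integer steps
So m_l goes from -5 to +5
Count = 2l + 1 = 2*5 + 1
= 11

11


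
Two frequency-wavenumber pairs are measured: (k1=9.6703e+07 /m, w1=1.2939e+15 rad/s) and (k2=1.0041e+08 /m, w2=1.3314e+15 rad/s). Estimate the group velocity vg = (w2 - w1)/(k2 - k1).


vg = (w2 - w1) / (k2 - k1)
= (1.3314e+15 - 1.2939e+15) / (1.0041e+08 - 9.6703e+07)
= 3.7500e+13 / 3.7070e+06
= 1.0116e+07 m/s

1.0116e+07


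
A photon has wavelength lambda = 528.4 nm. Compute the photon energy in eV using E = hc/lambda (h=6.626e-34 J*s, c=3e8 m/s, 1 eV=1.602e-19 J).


E = hc / lambda
= (6.626e-34)(3e8) / (528.4e-9)
= 1.9878e-25 / 5.2840e-07
= 3.7619e-19 J
Converting to eV: 3.7619e-19 / 1.602e-19
= 2.3483 eV

2.3483


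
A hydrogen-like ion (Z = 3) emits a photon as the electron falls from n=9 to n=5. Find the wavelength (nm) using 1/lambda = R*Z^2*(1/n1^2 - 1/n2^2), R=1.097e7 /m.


1/lambda = R * Z^2 * (1/n1^2 - 1/n2^2)
= 1.097e7 * 3^2 * (1/5^2 - 1/9^2)
= 1.097e7 * 9 * (0.04 - 0.012346)
= 2.7303e+06 /m
lambda = 1 / 2.7303e+06
= 366.2586 nm

366.2586


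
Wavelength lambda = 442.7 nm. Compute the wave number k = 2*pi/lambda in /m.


k = 2 * pi / lambda
= 6.2832 / (442.7e-9)
= 6.2832 / 4.4270e-07
= 1.4193e+07 /m

1.4193e+07


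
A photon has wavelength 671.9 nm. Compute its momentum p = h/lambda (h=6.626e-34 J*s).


p = h / lambda
= 6.626e-34 / (671.9e-9)
= 6.626e-34 / 6.7190e-07
= 9.8616e-28 kg*m/s

9.8616e-28


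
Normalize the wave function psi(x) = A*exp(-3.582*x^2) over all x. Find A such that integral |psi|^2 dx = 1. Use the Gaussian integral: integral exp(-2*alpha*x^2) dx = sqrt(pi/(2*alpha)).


integral |psi|^2 dx = A^2 * sqrt(pi/(2*alpha)) = 1
A^2 = sqrt(2*alpha/pi)
= sqrt(2 * 3.582 / pi)
= 1.51009
A = sqrt(1.51009)
= 1.2289

1.2289


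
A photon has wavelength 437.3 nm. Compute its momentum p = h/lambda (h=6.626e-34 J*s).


p = h / lambda
= 6.626e-34 / (437.3e-9)
= 6.626e-34 / 4.3730e-07
= 1.5152e-27 kg*m/s

1.5152e-27


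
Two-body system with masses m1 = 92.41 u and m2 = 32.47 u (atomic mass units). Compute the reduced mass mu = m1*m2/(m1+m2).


mu = m1 * m2 / (m1 + m2)
= 92.41 * 32.47 / (92.41 + 32.47)
= 3000.5527 / 124.88
= 24.0275 u

24.0275


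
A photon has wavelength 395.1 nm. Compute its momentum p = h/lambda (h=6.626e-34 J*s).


p = h / lambda
= 6.626e-34 / (395.1e-9)
= 6.626e-34 / 3.9510e-07
= 1.6770e-27 kg*m/s

1.6770e-27


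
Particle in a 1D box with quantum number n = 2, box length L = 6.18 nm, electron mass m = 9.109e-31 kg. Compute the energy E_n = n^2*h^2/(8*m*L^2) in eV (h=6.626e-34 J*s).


E = n^2 * h^2 / (8 * m * L^2)
= 2^2 * (6.626e-34)^2 / (8 * 9.109e-31 * (6.18e-9)^2)
= 4 * 4.3904e-67 / (8 * 9.109e-31 * 3.8192e-17)
= 6.3099e-21 J
= 0.0394 eV

0.0394


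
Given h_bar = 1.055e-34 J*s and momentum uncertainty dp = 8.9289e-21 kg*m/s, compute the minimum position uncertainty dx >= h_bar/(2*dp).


dx = h_bar / (2 * dp)
= 1.055e-34 / (2 * 8.9289e-21)
= 1.055e-34 / 1.7858e-20
= 5.9078e-15 m

5.9078e-15


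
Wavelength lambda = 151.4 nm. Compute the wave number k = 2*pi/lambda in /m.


k = 2 * pi / lambda
= 6.2832 / (151.4e-9)
= 6.2832 / 1.5140e-07
= 4.1501e+07 /m

4.1501e+07


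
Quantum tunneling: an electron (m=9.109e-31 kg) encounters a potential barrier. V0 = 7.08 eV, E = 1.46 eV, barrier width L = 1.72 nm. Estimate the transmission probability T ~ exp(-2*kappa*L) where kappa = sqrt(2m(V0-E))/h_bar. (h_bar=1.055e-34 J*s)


V0 - E = 5.62 eV = 9.0032e-19 J
kappa = sqrt(2 * m * (V0-E)) / h_bar
= sqrt(2 * 9.109e-31 * 9.0032e-19) / 1.055e-34
= 1.2139e+10 /m
2*kappa*L = 2 * 1.2139e+10 * 1.72e-9
= 41.7595
T = exp(-41.7595) = 7.312411e-19

7.312411e-19


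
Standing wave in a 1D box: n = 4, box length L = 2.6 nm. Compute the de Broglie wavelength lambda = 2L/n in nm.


lambda = 2L / n
= 2 * 2.6 / 4
= 5.2 / 4
= 1.3 nm

1.3


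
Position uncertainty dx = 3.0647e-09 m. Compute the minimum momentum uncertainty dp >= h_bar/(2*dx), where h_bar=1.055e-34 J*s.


dp = h_bar / (2 * dx)
= 1.055e-34 / (2 * 3.0647e-09)
= 1.055e-34 / 6.1294e-09
= 1.7212e-26 kg*m/s

1.7212e-26


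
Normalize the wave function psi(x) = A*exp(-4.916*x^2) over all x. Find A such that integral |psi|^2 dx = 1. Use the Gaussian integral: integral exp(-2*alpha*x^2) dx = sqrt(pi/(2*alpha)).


integral |psi|^2 dx = A^2 * sqrt(pi/(2*alpha)) = 1
A^2 = sqrt(2*alpha/pi)
= sqrt(2 * 4.916 / pi)
= 1.769074
A = sqrt(1.769074)
= 1.3301

1.3301


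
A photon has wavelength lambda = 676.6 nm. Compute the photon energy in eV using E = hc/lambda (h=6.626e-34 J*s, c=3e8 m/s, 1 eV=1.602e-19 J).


E = hc / lambda
= (6.626e-34)(3e8) / (676.6e-9)
= 1.9878e-25 / 6.7660e-07
= 2.9379e-19 J
Converting to eV: 2.9379e-19 / 1.602e-19
= 1.8339 eV

1.8339


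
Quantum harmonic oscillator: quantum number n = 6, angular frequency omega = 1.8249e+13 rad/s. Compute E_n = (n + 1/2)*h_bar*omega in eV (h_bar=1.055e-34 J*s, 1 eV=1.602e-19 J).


E = (n + 1/2) * h_bar * omega
= (6 + 0.5) * 1.055e-34 * 1.8249e+13
= 6.5 * 1.9253e-21
= 1.2514e-20 J
= 0.0781 eV

0.0781


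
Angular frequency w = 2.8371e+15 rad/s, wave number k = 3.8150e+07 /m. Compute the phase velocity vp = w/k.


vp = w / k
= 2.8371e+15 / 3.8150e+07
= 7.4367e+07 m/s

7.4367e+07


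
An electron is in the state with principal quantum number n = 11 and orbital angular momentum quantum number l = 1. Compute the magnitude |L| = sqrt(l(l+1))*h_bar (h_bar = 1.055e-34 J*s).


L = sqrt(l*(l+1)) * h_bar
= sqrt(1 * 2) * 1.055e-34
= sqrt(2) * 1.055e-34
= 1.4142 * 1.055e-34
= 1.4920e-34 J*s

1.4920e-34


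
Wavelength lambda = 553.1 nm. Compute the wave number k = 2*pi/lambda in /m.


k = 2 * pi / lambda
= 6.2832 / (553.1e-9)
= 6.2832 / 5.5310e-07
= 1.1360e+07 /m

1.1360e+07


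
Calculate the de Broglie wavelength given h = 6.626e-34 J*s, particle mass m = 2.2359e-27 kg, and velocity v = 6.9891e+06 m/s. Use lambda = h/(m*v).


lambda = h / (m * v)
= 6.626e-34 / (2.2359e-27 * 6.9891e+06)
= 6.626e-34 / 1.5627e-20
= 4.2401e-14 m

4.2401e-14


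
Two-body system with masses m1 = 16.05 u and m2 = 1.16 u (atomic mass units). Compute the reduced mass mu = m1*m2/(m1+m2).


mu = m1 * m2 / (m1 + m2)
= 16.05 * 1.16 / (16.05 + 1.16)
= 18.618 / 17.21
= 1.0818 u

1.0818


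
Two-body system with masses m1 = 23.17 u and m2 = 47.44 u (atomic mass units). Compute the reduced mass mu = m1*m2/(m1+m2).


mu = m1 * m2 / (m1 + m2)
= 23.17 * 47.44 / (23.17 + 47.44)
= 1099.1848 / 70.61
= 15.567 u

15.567


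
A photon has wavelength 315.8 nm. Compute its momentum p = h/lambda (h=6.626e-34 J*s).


p = h / lambda
= 6.626e-34 / (315.8e-9)
= 6.626e-34 / 3.1580e-07
= 2.0982e-27 kg*m/s

2.0982e-27


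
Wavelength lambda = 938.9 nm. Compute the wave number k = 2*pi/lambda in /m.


k = 2 * pi / lambda
= 6.2832 / (938.9e-9)
= 6.2832 / 9.3890e-07
= 6.6921e+06 /m

6.6921e+06


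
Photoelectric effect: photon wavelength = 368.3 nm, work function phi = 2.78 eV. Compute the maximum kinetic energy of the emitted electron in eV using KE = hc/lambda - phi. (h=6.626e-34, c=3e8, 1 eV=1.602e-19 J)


E_photon = hc / lambda
= (6.626e-34)(3e8) / (368.3e-9)
= 5.3972e-19 J
= 3.3691 eV
KE = E_photon - phi
= 3.3691 - 2.78
= 0.5891 eV

0.5891
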